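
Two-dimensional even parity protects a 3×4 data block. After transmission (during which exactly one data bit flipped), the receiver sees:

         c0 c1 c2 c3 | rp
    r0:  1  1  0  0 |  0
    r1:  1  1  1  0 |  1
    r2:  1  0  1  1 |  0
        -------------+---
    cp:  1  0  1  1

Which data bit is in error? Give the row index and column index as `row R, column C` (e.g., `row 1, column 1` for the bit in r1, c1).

row 2, column 2

Recompute each row's even parity and compare to rp:
  r0: data parity 0, sent rp 0 → ok
  r1: data parity 1, sent rp 1 → ok
  r2: data parity 1, sent rp 0 → mismatch
Recompute each column's even parity and compare to cp:
  c0: data parity 1, sent cp 1 → ok
  c1: data parity 0, sent cp 0 → ok
  c2: data parity 0, sent cp 1 → mismatch
  c3: data parity 1, sent cp 1 → ok
Exactly one row (r2) and one column (c2) fail → the flipped bit is at their intersection.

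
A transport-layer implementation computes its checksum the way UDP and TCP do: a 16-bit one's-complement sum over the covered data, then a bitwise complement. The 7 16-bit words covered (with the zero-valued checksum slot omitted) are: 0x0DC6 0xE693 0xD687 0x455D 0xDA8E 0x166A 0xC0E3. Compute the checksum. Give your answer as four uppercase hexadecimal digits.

One's-complement addition (fold any carry out of bit 15 back into bit 0):
  0x0DC6 + 0xE693 = 0x0F459
  0xF459 + 0xD687 = 0x1CAE0 → wrap carry → 0xCAE1
  0xCAE1 + 0x455D = 0x1103E → wrap carry → 0x103F
  0x103F + 0xDA8E = 0x0EACD
  0xEACD + 0x166A = 0x10137 → wrap carry → 0x0138
  0x0138 + 0xC0E3 = 0x0C21B
One's-complement sum = 0xC21B.
Checksum = ~0xC21B & 0xFFFF = 0x3DE4.

3DE4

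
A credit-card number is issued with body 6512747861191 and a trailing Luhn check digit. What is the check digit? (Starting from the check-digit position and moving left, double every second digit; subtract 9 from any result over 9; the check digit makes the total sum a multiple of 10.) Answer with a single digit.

Partial digits right→left: 1 9 1 1 6 8 7 4 7 2 1 5 6
Double every second digit counting from the check-digit position (so the 1st, 3rd, 5th, ... of the partial from the right).
  doubled (with −9 where >9): 2 2 3 5 5 2 3 → sum 22
  kept as-is: 9 1 8 4 2 5 → sum 29
Total = 22 + 29 = 51.
Check digit = (10 − (51 mod 10)) mod 10 = 9.

9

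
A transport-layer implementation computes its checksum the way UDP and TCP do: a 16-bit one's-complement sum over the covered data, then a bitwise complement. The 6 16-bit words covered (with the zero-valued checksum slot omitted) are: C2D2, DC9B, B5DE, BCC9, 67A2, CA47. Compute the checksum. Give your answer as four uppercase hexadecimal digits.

BBFE

One's-complement addition (fold any carry out of bit 15 back into bit 0):
  0xC2D2 + 0xDC9B = 0x19F6D → wrap carry → 0x9F6E
  0x9F6E + 0xB5DE = 0x1554C → wrap carry → 0x554D
  0x554D + 0xBCC9 = 0x11216 → wrap carry → 0x1217
  0x1217 + 0x67A2 = 0x079B9
  0x79B9 + 0xCA47 = 0x14400 → wrap carry → 0x4401
One's-complement sum = 0x4401.
Checksum = ~0x4401 & 0xFFFF = 0xBBFE.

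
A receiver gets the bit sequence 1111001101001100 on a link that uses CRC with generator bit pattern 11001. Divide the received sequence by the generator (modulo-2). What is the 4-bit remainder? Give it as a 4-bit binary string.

Modulo-2 division of 1111001101001100 by 11001:
  pos 0: 11110 XOR 11001 = 00111
  pos 2: 11101 XOR 11001 = 00100
  pos 4: 10010 XOR 11001 = 01011
  pos 5: 10111 XOR 11001 = 01110
  pos 6: 11100 XOR 11001 = 00101
  pos 8: 10101 XOR 11001 = 01100
  pos 9: 11001 XOR 11001 = 00000
Remainder = 0000 (zero — the frame passes the CRC check).

0000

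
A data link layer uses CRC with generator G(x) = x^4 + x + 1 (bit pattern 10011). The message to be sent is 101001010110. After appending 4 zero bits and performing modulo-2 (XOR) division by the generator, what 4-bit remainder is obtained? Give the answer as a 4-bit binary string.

Append 4 zeros: 1010010101100000. Divide by 10011 (XOR where the leading bit is 1):
  pos 0: 10100 XOR 10011 = 00111
  pos 2: 11110 XOR 10011 = 01101
  pos 3: 11011 XOR 10011 = 01000
  pos 4: 10000 XOR 10011 = 00011
  pos 7: 11110 XOR 10011 = 01101
  pos 8: 11010 XOR 10011 = 01001
  pos 9: 10010 XOR 10011 = 00001
Remainder (last 4 bits) = 0100. This is the CRC / FCS.

0100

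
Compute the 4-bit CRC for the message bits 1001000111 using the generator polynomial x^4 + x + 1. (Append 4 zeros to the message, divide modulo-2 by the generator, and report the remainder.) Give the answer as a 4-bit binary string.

0011

Append 4 zeros: 10010001110000. Divide by 10011 (XOR where the leading bit is 1):
  pos 0: 10010 XOR 10011 = 00001
  pos 4: 10011 XOR 10011 = 00000
  pos 9: 10000 XOR 10011 = 00011
Remainder (last 4 bits) = 0011. This is the CRC / FCS.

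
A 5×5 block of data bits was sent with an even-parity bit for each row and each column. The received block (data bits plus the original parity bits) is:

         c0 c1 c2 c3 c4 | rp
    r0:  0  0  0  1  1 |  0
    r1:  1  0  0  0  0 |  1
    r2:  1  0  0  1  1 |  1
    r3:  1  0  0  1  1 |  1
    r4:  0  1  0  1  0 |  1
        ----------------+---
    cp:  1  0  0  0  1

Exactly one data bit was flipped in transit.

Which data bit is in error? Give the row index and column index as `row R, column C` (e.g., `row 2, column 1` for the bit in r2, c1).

Recompute each row's even parity and compare to rp:
  r0: data parity 0, sent rp 0 → ok
  r1: data parity 1, sent rp 1 → ok
  r2: data parity 1, sent rp 1 → ok
  r3: data parity 1, sent rp 1 → ok
  r4: data parity 0, sent rp 1 → mismatch
Recompute each column's even parity and compare to cp:
  c0: data parity 1, sent cp 1 → ok
  c1: data parity 1, sent cp 0 → mismatch
  c2: data parity 0, sent cp 0 → ok
  c3: data parity 0, sent cp 0 → ok
  c4: data parity 1, sent cp 1 → ok
Exactly one row (r4) and one column (c1) fail → the flipped bit is at their intersection.

row 4, column 1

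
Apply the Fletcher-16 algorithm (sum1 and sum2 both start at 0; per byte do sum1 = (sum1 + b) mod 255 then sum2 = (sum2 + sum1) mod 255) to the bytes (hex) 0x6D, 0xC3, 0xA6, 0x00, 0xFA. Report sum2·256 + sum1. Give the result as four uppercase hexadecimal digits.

21D2

Running sums (mod 255):
  after byte 0 (0x6D): sum1=109, sum2=109
  after byte 1 (0xC3): sum1=49, sum2=158
  after byte 2 (0xA6): sum1=215, sum2=118
  after byte 3 (0x00): sum1=215, sum2=78
  after byte 4 (0xFA): sum1=210, sum2=33
Checksum = sum2·256 + sum1 = 33·256 + 210 = 8658 = 0x21D2.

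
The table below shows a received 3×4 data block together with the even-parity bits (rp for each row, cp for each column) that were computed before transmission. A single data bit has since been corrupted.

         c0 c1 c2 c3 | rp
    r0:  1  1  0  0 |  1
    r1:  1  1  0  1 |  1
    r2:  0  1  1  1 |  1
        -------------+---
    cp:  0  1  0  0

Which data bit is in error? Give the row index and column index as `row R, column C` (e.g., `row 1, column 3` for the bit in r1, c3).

row 0, column 2

Recompute each row's even parity and compare to rp:
  r0: data parity 0, sent rp 1 → mismatch
  r1: data parity 1, sent rp 1 → ok
  r2: data parity 1, sent rp 1 → ok
Recompute each column's even parity and compare to cp:
  c0: data parity 0, sent cp 0 → ok
  c1: data parity 1, sent cp 1 → ok
  c2: data parity 1, sent cp 0 → mismatch
  c3: data parity 0, sent cp 0 → ok
Exactly one row (r0) and one column (c2) fail → the flipped bit is at their intersection.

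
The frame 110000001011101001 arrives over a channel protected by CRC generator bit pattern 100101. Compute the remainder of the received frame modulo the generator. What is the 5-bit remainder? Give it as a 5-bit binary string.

00000

Modulo-2 division of 110000001011101001 by 100101:
  pos 0: 110000 XOR 100101 = 010101
  pos 1: 101010 XOR 100101 = 001111
  pos 3: 111101 XOR 100101 = 011000
  pos 4: 110000 XOR 100101 = 010101
  pos 5: 101011 XOR 100101 = 001110
  pos 7: 111011 XOR 100101 = 011110
  pos 8: 111100 XOR 100101 = 011001
  pos 9: 110011 XOR 100101 = 010110
  pos 10: 101100 XOR 100101 = 001001
  pos 12: 100101 XOR 100101 = 000000
Remainder = 00000 (zero — the frame passes the CRC check).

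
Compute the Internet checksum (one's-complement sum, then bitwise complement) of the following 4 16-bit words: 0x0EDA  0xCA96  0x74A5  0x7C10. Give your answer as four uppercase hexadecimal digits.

35D9

One's-complement addition (fold any carry out of bit 15 back into bit 0):
  0x0EDA + 0xCA96 = 0x0D970
  0xD970 + 0x74A5 = 0x14E15 → wrap carry → 0x4E16
  0x4E16 + 0x7C10 = 0x0CA26
One's-complement sum = 0xCA26.
Checksum = ~0xCA26 & 0xFFFF = 0x35D9.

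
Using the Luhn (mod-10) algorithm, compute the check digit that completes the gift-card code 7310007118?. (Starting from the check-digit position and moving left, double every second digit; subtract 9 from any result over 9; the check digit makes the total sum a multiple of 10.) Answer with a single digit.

9

Partial digits right→left: 8 1 1 7 0 0 0 1 3 7
Double every second digit counting from the check-digit position (so the 1st, 3rd, 5th, ... of the partial from the right).
  doubled (with −9 where >9): 7 2 0 0 6 → sum 15
  kept as-is: 1 7 0 1 7 → sum 16
Total = 15 + 16 = 31.
Check digit = (10 − (31 mod 10)) mod 10 = 9.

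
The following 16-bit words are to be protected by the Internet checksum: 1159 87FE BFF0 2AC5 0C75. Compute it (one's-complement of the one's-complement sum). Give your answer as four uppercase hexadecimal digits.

6F7D

One's-complement addition (fold any carry out of bit 15 back into bit 0):
  0x1159 + 0x87FE = 0x09957
  0x9957 + 0xBFF0 = 0x15947 → wrap carry → 0x5948
  0x5948 + 0x2AC5 = 0x0840D
  0x840D + 0x0C75 = 0x09082
One's-complement sum = 0x9082.
Checksum = ~0x9082 & 0xFFFF = 0x6F7D.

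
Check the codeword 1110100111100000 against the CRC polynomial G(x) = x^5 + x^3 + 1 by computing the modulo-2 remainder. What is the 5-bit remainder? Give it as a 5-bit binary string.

Modulo-2 division of 1110100111100000 by 101001:
  pos 0: 111010 XOR 101001 = 010011
  pos 1: 100110 XOR 101001 = 001111
  pos 3: 111111 XOR 101001 = 010110
  pos 4: 101101 XOR 101001 = 000100
  pos 7: 100100 XOR 101001 = 001101
  pos 9: 110100 XOR 101001 = 011101
  pos 10: 111010 XOR 101001 = 010011
Remainder = 10011 (nonzero — an error is detected).

10011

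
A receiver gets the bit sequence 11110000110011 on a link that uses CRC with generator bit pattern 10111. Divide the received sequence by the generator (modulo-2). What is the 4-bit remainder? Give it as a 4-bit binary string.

Modulo-2 division of 11110000110011 by 10111:
  pos 0: 11110 XOR 10111 = 01001
  pos 1: 10010 XOR 10111 = 00101
  pos 3: 10100 XOR 10111 = 00011
  pos 6: 11110 XOR 10111 = 01001
  pos 7: 10010 XOR 10111 = 00101
  pos 9: 10111 XOR 10111 = 00000
Remainder = 0000 (zero — the frame passes the CRC check).

0000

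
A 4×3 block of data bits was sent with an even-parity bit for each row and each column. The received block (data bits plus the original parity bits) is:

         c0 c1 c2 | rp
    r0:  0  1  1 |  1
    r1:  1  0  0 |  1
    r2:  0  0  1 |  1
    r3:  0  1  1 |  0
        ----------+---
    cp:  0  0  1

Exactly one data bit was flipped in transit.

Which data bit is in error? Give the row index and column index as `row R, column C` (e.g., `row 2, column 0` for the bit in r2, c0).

Recompute each row's even parity and compare to rp:
  r0: data parity 0, sent rp 1 → mismatch
  r1: data parity 1, sent rp 1 → ok
  r2: data parity 1, sent rp 1 → ok
  r3: data parity 0, sent rp 0 → ok
Recompute each column's even parity and compare to cp:
  c0: data parity 1, sent cp 0 → mismatch
  c1: data parity 0, sent cp 0 → ok
  c2: data parity 1, sent cp 1 → ok
Exactly one row (r0) and one column (c0) fail → the flipped bit is at their intersection.

row 0, column 0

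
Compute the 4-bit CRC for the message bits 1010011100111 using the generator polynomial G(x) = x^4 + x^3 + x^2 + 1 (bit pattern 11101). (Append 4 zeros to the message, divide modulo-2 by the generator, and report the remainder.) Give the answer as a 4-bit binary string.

0000

Append 4 zeros: 10100111001110000. Divide by 11101 (XOR where the leading bit is 1):
  pos 0: 10100 XOR 11101 = 01001
  pos 1: 10011 XOR 11101 = 01110
  pos 2: 11101 XOR 11101 = 00000
  pos 7: 10011 XOR 11101 = 01110
  pos 8: 11101 XOR 11101 = 00000
Remainder (last 4 bits) = 0000. This is the CRC / FCS.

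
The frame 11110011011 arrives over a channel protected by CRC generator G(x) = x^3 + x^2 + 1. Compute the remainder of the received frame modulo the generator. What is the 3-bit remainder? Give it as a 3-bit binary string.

011

Modulo-2 division of 11110011011 by 1101:
  pos 0: 1111 XOR 1101 = 0010
  pos 2: 1000 XOR 1101 = 0101
  pos 3: 1011 XOR 1101 = 0110
  pos 4: 1101 XOR 1101 = 0000
Remainder = 011 (nonzero — an error is detected).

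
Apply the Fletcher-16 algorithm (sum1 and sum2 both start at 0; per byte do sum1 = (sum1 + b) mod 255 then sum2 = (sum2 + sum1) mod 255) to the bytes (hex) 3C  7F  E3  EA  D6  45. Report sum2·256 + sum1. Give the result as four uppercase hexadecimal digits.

Running sums (mod 255):
  after byte 0 (3C): sum1=60, sum2=60
  after byte 1 (7F): sum1=187, sum2=247
  after byte 2 (E3): sum1=159, sum2=151
  after byte 3 (EA): sum1=138, sum2=34
  after byte 4 (D6): sum1=97, sum2=131
  after byte 5 (45): sum1=166, sum2=42
Checksum = sum2·256 + sum1 = 42·256 + 166 = 10918 = 0x2AA6.

2AA6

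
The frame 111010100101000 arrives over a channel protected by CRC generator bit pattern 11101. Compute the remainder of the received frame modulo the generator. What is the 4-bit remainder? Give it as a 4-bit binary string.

Modulo-2 division of 111010100101000 by 11101:
  pos 0: 11101 XOR 11101 = 00000
  pos 6: 10010 XOR 11101 = 01111
  pos 7: 11111 XOR 11101 = 00010
  pos 10: 10000 XOR 11101 = 01101
Remainder = 1101 (nonzero — an error is detected).

1101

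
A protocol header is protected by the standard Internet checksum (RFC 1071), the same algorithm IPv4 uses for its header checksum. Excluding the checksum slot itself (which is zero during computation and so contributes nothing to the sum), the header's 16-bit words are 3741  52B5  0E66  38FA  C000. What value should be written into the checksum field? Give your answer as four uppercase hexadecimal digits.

6EA8

One's-complement addition (fold any carry out of bit 15 back into bit 0):
  0x3741 + 0x52B5 = 0x089F6
  0x89F6 + 0x0E66 = 0x0985C
  0x985C + 0x38FA = 0x0D156
  0xD156 + 0xC000 = 0x19156 → wrap carry → 0x9157
One's-complement sum = 0x9157.
Checksum = ~0x9157 & 0xFFFF = 0x6EA8.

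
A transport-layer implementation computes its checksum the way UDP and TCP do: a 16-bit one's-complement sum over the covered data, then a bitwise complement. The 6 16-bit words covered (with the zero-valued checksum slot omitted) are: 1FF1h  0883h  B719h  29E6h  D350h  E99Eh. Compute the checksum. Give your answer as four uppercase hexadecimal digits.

399C

One's-complement addition (fold any carry out of bit 15 back into bit 0):
  0x1FF1 + 0x0883 = 0x02874
  0x2874 + 0xB719 = 0x0DF8D
  0xDF8D + 0x29E6 = 0x10973 → wrap carry → 0x0974
  0x0974 + 0xD350 = 0x0DCC4
  0xDCC4 + 0xE99E = 0x1C662 → wrap carry → 0xC663
One's-complement sum = 0xC663.
Checksum = ~0xC663 & 0xFFFF = 0x399C.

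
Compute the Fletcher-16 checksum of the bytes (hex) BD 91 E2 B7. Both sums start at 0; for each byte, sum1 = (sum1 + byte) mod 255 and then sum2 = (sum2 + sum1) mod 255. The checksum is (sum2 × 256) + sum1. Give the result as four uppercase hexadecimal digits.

Running sums (mod 255):
  after byte 0 (BD): sum1=189, sum2=189
  after byte 1 (91): sum1=79, sum2=13
  after byte 2 (E2): sum1=50, sum2=63
  after byte 3 (B7): sum1=233, sum2=41
Checksum = sum2·256 + sum1 = 41·256 + 233 = 10729 = 0x29E9.

29E9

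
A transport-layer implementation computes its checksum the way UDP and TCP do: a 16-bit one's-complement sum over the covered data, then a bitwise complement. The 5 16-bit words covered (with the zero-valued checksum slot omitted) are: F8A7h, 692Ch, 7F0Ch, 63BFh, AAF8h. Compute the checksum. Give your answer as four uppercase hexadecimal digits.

1067

One's-complement addition (fold any carry out of bit 15 back into bit 0):
  0xF8A7 + 0x692C = 0x161D3 → wrap carry → 0x61D4
  0x61D4 + 0x7F0C = 0x0E0E0
  0xE0E0 + 0x63BF = 0x1449F → wrap carry → 0x44A0
  0x44A0 + 0xAAF8 = 0x0EF98
One's-complement sum = 0xEF98.
Checksum = ~0xEF98 & 0xFFFF = 0x1067.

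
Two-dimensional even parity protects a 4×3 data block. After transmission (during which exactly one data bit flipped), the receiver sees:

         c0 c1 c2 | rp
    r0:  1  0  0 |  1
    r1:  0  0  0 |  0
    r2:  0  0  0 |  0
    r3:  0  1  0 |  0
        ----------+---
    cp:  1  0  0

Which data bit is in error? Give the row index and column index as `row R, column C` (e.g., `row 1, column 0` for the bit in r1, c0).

Recompute each row's even parity and compare to rp:
  r0: data parity 1, sent rp 1 → ok
  r1: data parity 0, sent rp 0 → ok
  r2: data parity 0, sent rp 0 → ok
  r3: data parity 1, sent rp 0 → mismatch
Recompute each column's even parity and compare to cp:
  c0: data parity 1, sent cp 1 → ok
  c1: data parity 1, sent cp 0 → mismatch
  c2: data parity 0, sent cp 0 → ok
Exactly one row (r3) and one column (c1) fail → the flipped bit is at their intersection.

row 3, column 1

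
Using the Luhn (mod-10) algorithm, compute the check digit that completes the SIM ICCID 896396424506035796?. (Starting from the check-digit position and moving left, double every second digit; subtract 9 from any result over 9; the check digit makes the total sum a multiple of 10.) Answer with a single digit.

Partial digits right→left: 6 9 7 5 3 0 6 0 5 4 2 4 6 9 3 6 9 8
Double every second digit counting from the check-digit position (so the 1st, 3rd, 5th, ... of the partial from the right).
  doubled (with −9 where >9): 3 5 6 3 1 4 3 6 9 → sum 40
  kept as-is: 9 5 0 0 4 4 9 6 8 → sum 45
Total = 40 + 45 = 85.
Check digit = (10 − (85 mod 10)) mod 10 = 5.

5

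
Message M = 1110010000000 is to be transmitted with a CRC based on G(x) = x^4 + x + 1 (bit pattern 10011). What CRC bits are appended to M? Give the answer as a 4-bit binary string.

Append 4 zeros: 11100100000000000. Divide by 10011 (XOR where the leading bit is 1):
  pos 0: 11100 XOR 10011 = 01111
  pos 1: 11111 XOR 10011 = 01100
  pos 2: 11000 XOR 10011 = 01011
  pos 3: 10110 XOR 10011 = 00101
  pos 5: 10100 XOR 10011 = 00111
  pos 7: 11100 XOR 10011 = 01111
  pos 8: 11110 XOR 10011 = 01101
  pos 9: 11010 XOR 10011 = 01001
  pos 10: 10010 XOR 10011 = 00001
Remainder (last 4 bits) = 0100. This is the CRC / FCS.

0100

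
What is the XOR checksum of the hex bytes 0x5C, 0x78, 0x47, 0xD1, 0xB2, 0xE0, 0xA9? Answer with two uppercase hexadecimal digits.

49

XOR the bytes together:
  start with 0x5C
  0x5C ⊕ 0x78 = 0x24
  0x24 ⊕ 0x47 = 0x63
  0x63 ⊕ 0xD1 = 0xB2
  0xB2 ⊕ 0xB2 = 0x00
  0x00 ⊕ 0xE0 = 0xE0
  0xE0 ⊕ 0xA9 = 0x49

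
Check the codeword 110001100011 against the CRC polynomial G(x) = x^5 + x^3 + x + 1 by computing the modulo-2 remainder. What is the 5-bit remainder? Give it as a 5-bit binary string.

Modulo-2 division of 110001100011 by 101011:
  pos 0: 110001 XOR 101011 = 011010
  pos 1: 110101 XOR 101011 = 011110
  pos 2: 111100 XOR 101011 = 010111
  pos 3: 101110 XOR 101011 = 000101
  pos 6: 101011 XOR 101011 = 000000
Remainder = 00000 (zero — the frame passes the CRC check).

00000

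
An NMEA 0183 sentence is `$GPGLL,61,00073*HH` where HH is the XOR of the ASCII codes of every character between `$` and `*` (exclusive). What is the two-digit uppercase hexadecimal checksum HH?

XOR the ASCII codes of the payload characters:
  'G' = 0x47 → acc = 0x47
  'P' = 0x50 → acc = 0x17
  'G' = 0x47 → acc = 0x50
  'L' = 0x4C → acc = 0x1C
  'L' = 0x4C → acc = 0x50
  ',' = 0x2C → acc = 0x7C
  '6' = 0x36 → acc = 0x4A
  '1' = 0x31 → acc = 0x7B
  ',' = 0x2C → acc = 0x57
  '0' = 0x30 → acc = 0x67
  '0' = 0x30 → acc = 0x57
  '0' = 0x30 → acc = 0x67
  '7' = 0x37 → acc = 0x50
  '3' = 0x33 → acc = 0x63
Checksum = 0x63.

63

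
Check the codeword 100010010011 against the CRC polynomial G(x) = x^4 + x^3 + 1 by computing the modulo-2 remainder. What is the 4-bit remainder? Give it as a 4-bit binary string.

Modulo-2 division of 100010010011 by 11001:
  pos 0: 10001 XOR 11001 = 01000
  pos 1: 10000 XOR 11001 = 01001
  pos 2: 10010 XOR 11001 = 01011
  pos 3: 10111 XOR 11001 = 01110
  pos 4: 11100 XOR 11001 = 00101
  pos 6: 10101 XOR 11001 = 01100
  pos 7: 11001 XOR 11001 = 00000
Remainder = 0000 (zero — the frame passes the CRC check).

0000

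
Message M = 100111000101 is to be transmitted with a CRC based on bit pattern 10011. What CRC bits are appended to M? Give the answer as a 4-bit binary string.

Append 4 zeros: 1001110001010000. Divide by 10011 (XOR where the leading bit is 1):
  pos 0: 10011 XOR 10011 = 00000
  pos 5: 10001 XOR 10011 = 00010
  pos 8: 10010 XOR 10011 = 00001
Remainder (last 4 bits) = 1000. This is the CRC / FCS.

1000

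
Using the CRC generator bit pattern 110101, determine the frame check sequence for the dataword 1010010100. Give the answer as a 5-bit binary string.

10100

Append 5 zeros: 101001010000000. Divide by 110101 (XOR where the leading bit is 1):
  pos 0: 101001 XOR 110101 = 011100
  pos 1: 111000 XOR 110101 = 001101
  pos 3: 110110 XOR 110101 = 000011
  pos 7: 110000 XOR 110101 = 000101
Remainder (last 5 bits) = 10100. This is the CRC / FCS.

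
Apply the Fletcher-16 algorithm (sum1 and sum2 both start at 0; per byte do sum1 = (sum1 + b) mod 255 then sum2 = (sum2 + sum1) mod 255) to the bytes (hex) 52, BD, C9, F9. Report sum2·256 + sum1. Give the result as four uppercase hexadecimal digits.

10D3

Running sums (mod 255):
  after byte 0 (52): sum1=82, sum2=82
  after byte 1 (BD): sum1=16, sum2=98
  after byte 2 (C9): sum1=217, sum2=60
  after byte 3 (F9): sum1=211, sum2=16
Checksum = sum2·256 + sum1 = 16·256 + 211 = 4307 = 0x10D3.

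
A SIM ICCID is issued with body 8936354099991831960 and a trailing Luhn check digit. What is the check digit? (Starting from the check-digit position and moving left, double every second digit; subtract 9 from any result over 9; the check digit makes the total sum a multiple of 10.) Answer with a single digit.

Partial digits right→left: 0 6 9 1 3 8 1 9 9 9 9 0 4 5 3 6 3 9 8
Double every second digit counting from the check-digit position (so the 1st, 3rd, 5th, ... of the partial from the right).
  doubled (with −9 where >9): 0 9 6 2 9 9 8 6 6 7 → sum 62
  kept as-is: 6 1 8 9 9 0 5 6 9 → sum 53
Total = 62 + 53 = 115.
Check digit = (10 − (115 mod 10)) mod 10 = 5.

5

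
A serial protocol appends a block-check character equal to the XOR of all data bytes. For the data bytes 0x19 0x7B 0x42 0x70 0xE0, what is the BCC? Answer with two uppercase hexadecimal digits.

XOR the bytes together:
  start with 0x19
  0x19 ⊕ 0x7B = 0x62
  0x62 ⊕ 0x42 = 0x20
  0x20 ⊕ 0x70 = 0x50
  0x50 ⊕ 0xE0 = 0xB0

B0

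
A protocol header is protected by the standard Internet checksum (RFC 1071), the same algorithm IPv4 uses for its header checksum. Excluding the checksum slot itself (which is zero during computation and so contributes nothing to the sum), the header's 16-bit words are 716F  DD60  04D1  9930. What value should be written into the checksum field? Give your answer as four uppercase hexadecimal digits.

132E

One's-complement addition (fold any carry out of bit 15 back into bit 0):
  0x716F + 0xDD60 = 0x14ECF → wrap carry → 0x4ED0
  0x4ED0 + 0x04D1 = 0x053A1
  0x53A1 + 0x9930 = 0x0ECD1
One's-complement sum = 0xECD1.
Checksum = ~0xECD1 & 0xFFFF = 0x132E.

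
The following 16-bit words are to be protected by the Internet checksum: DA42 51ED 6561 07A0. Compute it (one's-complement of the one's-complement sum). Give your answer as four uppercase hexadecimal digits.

66CE

One's-complement addition (fold any carry out of bit 15 back into bit 0):
  0xDA42 + 0x51ED = 0x12C2F → wrap carry → 0x2C30
  0x2C30 + 0x6561 = 0x09191
  0x9191 + 0x07A0 = 0x09931
One's-complement sum = 0x9931.
Checksum = ~0x9931 & 0xFFFF = 0x66CE.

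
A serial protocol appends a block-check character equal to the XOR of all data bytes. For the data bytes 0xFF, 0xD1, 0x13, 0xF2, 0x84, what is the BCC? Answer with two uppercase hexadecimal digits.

XOR the bytes together:
  start with 0xFF
  0xFF ⊕ 0xD1 = 0x2E
  0x2E ⊕ 0x13 = 0x3D
  0x3D ⊕ 0xF2 = 0xCF
  0xCF ⊕ 0x84 = 0x4B

4B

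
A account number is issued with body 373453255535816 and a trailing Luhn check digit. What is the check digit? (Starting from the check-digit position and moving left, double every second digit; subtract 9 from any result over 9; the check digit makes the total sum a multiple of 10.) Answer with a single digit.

Partial digits right→left: 6 1 8 5 3 5 5 5 2 3 5 4 3 7 3
Double every second digit counting from the check-digit position (so the 1st, 3rd, 5th, ... of the partial from the right).
  doubled (with −9 where >9): 3 7 6 1 4 1 6 6 → sum 34
  kept as-is: 1 5 5 5 3 4 7 → sum 30
Total = 34 + 30 = 64.
Check digit = (10 − (64 mod 10)) mod 10 = 6.

6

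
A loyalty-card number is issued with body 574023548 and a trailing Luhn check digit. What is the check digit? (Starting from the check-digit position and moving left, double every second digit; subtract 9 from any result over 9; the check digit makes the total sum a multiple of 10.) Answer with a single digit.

Partial digits right→left: 8 4 5 3 2 0 4 7 5
Double every second digit counting from the check-digit position (so the 1st, 3rd, 5th, ... of the partial from the right).
  doubled (with −9 where >9): 7 1 4 8 1 → sum 21
  kept as-is: 4 3 0 7 → sum 14
Total = 21 + 14 = 35.
Check digit = (10 − (35 mod 10)) mod 10 = 5.

5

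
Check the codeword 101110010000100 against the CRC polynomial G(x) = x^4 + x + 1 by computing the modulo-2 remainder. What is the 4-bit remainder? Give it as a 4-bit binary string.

Modulo-2 division of 101110010000100 by 10011:
  pos 0: 10111 XOR 10011 = 00100
  pos 2: 10000 XOR 10011 = 00011
  pos 5: 11100 XOR 10011 = 01111
  pos 6: 11110 XOR 10011 = 01101
  pos 7: 11010 XOR 10011 = 01001
  pos 8: 10011 XOR 10011 = 00000
Remainder = 0000 (zero — the frame passes the CRC check).

0000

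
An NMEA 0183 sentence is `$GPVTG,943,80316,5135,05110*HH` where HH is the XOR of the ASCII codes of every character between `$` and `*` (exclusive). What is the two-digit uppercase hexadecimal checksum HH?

XOR the ASCII codes of the payload characters:
  'G' = 0x47 → acc = 0x47
  'P' = 0x50 → acc = 0x17
  'V' = 0x56 → acc = 0x41
  'T' = 0x54 → acc = 0x15
  'G' = 0x47 → acc = 0x52
  ',' = 0x2C → acc = 0x7E
  '9' = 0x39 → acc = 0x47
  '4' = 0x34 → acc = 0x73
  '3' = 0x33 → acc = 0x40
  ',' = 0x2C → acc = 0x6C
  '8' = 0x38 → acc = 0x54
  '0' = 0x30 → acc = 0x64
  '3' = 0x33 → acc = 0x57
  '1' = 0x31 → acc = 0x66
  '6' = 0x36 → acc = 0x50
  ',' = 0x2C → acc = 0x7C
  '5' = 0x35 → acc = 0x49
  '1' = 0x31 → acc = 0x78
  '3' = 0x33 → acc = 0x4B
  '5' = 0x35 → acc = 0x7E
  ',' = 0x2C → acc = 0x52
  '0' = 0x30 → acc = 0x62
  '5' = 0x35 → acc = 0x57
  '1' = 0x31 → acc = 0x66
  '1' = 0x31 → acc = 0x57
  '0' = 0x30 → acc = 0x67
Checksum = 0x67.

67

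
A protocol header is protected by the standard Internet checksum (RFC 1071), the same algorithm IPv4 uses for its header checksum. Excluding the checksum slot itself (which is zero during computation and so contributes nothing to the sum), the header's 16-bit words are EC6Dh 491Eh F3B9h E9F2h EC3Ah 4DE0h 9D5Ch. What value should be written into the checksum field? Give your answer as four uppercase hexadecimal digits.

154F

One's-complement addition (fold any carry out of bit 15 back into bit 0):
  0xEC6D + 0x491E = 0x1358B → wrap carry → 0x358C
  0x358C + 0xF3B9 = 0x12945 → wrap carry → 0x2946
  0x2946 + 0xE9F2 = 0x11338 → wrap carry → 0x1339
  0x1339 + 0xEC3A = 0x0FF73
  0xFF73 + 0x4DE0 = 0x14D53 → wrap carry → 0x4D54
  0x4D54 + 0x9D5C = 0x0EAB0
One's-complement sum = 0xEAB0.
Checksum = ~0xEAB0 & 0xFFFF = 0x154F.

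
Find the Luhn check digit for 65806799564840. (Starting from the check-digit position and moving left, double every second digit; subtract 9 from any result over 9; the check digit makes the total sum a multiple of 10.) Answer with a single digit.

3

Partial digits right→left: 0 4 8 4 6 5 9 9 7 6 0 8 5 6
Double every second digit counting from the check-digit position (so the 1st, 3rd, 5th, ... of the partial from the right).
  doubled (with −9 where >9): 0 7 3 9 5 0 1 → sum 25
  kept as-is: 4 4 5 9 6 8 6 → sum 42
Total = 25 + 42 = 67.
Check digit = (10 − (67 mod 10)) mod 10 = 3.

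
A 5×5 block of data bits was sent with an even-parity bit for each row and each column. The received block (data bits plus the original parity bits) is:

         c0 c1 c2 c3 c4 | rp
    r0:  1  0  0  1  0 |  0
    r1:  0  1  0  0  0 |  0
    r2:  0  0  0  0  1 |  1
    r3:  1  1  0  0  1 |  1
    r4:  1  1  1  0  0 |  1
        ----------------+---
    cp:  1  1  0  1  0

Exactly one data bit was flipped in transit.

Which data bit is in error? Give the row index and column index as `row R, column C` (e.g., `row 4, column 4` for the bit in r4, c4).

Recompute each row's even parity and compare to rp:
  r0: data parity 0, sent rp 0 → ok
  r1: data parity 1, sent rp 0 → mismatch
  r2: data parity 1, sent rp 1 → ok
  r3: data parity 1, sent rp 1 → ok
  r4: data parity 1, sent rp 1 → ok
Recompute each column's even parity and compare to cp:
  c0: data parity 1, sent cp 1 → ok
  c1: data parity 1, sent cp 1 → ok
  c2: data parity 1, sent cp 0 → mismatch
  c3: data parity 1, sent cp 1 → ok
  c4: data parity 0, sent cp 0 → ok
Exactly one row (r1) and one column (c2) fail → the flipped bit is at their intersection.

row 1, column 2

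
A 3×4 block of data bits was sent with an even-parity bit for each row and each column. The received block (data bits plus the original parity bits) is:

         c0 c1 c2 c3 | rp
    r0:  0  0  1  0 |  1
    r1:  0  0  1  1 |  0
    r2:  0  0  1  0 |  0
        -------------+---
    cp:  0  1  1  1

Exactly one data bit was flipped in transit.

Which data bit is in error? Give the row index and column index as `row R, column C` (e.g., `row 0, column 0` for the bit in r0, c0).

Recompute each row's even parity and compare to rp:
  r0: data parity 1, sent rp 1 → ok
  r1: data parity 0, sent rp 0 → ok
  r2: data parity 1, sent rp 0 → mismatch
Recompute each column's even parity and compare to cp:
  c0: data parity 0, sent cp 0 → ok
  c1: data parity 0, sent cp 1 → mismatch
  c2: data parity 1, sent cp 1 → ok
  c3: data parity 1, sent cp 1 → ok
Exactly one row (r2) and one column (c1) fail → the flipped bit is at their intersection.

row 2, column 1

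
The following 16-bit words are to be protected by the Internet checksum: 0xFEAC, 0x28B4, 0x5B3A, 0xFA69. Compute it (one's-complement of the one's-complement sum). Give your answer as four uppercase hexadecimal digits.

82FA

One's-complement addition (fold any carry out of bit 15 back into bit 0):
  0xFEAC + 0x28B4 = 0x12760 → wrap carry → 0x2761
  0x2761 + 0x5B3A = 0x0829B
  0x829B + 0xFA69 = 0x17D04 → wrap carry → 0x7D05
One's-complement sum = 0x7D05.
Checksum = ~0x7D05 & 0xFFFF = 0x82FA.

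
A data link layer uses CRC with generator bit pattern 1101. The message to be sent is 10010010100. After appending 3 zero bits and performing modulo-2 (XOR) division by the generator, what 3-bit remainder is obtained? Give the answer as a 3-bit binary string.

Append 3 zeros: 10010010100000. Divide by 1101 (XOR where the leading bit is 1):
  pos 0: 1001 XOR 1101 = 0100
  pos 1: 1000 XOR 1101 = 0101
  pos 2: 1010 XOR 1101 = 0111
  pos 3: 1111 XOR 1101 = 0010
  pos 5: 1001 XOR 1101 = 0100
  pos 6: 1000 XOR 1101 = 0101
  pos 7: 1010 XOR 1101 = 0111
  pos 8: 1110 XOR 1101 = 0011
  pos 10: 1100 XOR 1101 = 0001
Remainder (last 3 bits) = 001. This is the CRC / FCS.

001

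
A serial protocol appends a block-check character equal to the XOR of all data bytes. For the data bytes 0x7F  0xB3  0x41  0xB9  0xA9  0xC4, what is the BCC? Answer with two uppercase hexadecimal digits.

XOR the bytes together:
  start with 0x7F
  0x7F ⊕ 0xB3 = 0xCC
  0xCC ⊕ 0x41 = 0x8D
  0x8D ⊕ 0xB9 = 0x34
  0x34 ⊕ 0xA9 = 0x9D
  0x9D ⊕ 0xC4 = 0x59

59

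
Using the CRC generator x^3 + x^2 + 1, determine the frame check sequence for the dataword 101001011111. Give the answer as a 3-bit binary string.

000

Append 3 zeros: 101001011111000. Divide by 1101 (XOR where the leading bit is 1):
  pos 0: 1010 XOR 1101 = 0111
  pos 1: 1110 XOR 1101 = 0011
  pos 3: 1110 XOR 1101 = 0011
  pos 5: 1111 XOR 1101 = 0010
  pos 7: 1011 XOR 1101 = 0110
  pos 8: 1101 XOR 1101 = 0000
Remainder (last 3 bits) = 000. This is the CRC / FCS.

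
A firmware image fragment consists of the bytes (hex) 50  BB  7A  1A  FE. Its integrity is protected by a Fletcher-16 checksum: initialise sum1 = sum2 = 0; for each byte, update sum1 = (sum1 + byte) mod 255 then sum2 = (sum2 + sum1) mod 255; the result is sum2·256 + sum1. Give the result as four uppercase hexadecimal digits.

239F

Running sums (mod 255):
  after byte 0 (50): sum1=80, sum2=80
  after byte 1 (BB): sum1=12, sum2=92
  after byte 2 (7A): sum1=134, sum2=226
  after byte 3 (1A): sum1=160, sum2=131
  after byte 4 (FE): sum1=159, sum2=35
Checksum = sum2·256 + sum1 = 35·256 + 159 = 9119 = 0x239F.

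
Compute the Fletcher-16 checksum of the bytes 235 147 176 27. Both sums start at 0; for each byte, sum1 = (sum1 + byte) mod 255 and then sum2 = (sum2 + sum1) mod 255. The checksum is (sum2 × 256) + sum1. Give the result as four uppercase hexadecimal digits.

E64B

Running sums (mod 255):
  after byte 0 (235): sum1=235, sum2=235
  after byte 1 (147): sum1=127, sum2=107
  after byte 2 (176): sum1=48, sum2=155
  after byte 3 (27): sum1=75, sum2=230
Checksum = sum2·256 + sum1 = 230·256 + 75 = 58955 = 0xE64B.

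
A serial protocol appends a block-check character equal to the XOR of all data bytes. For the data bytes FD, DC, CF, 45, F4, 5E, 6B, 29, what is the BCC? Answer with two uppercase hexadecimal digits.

XOR the bytes together:
  start with 0xFD
  0xFD ⊕ 0xDC = 0x21
  0x21 ⊕ 0xCF = 0xEE
  0xEE ⊕ 0x45 = 0xAB
  0xAB ⊕ 0xF4 = 0x5F
  0x5F ⊕ 0x5E = 0x01
  0x01 ⊕ 0x6B = 0x6A
  0x6A ⊕ 0x29 = 0x43

43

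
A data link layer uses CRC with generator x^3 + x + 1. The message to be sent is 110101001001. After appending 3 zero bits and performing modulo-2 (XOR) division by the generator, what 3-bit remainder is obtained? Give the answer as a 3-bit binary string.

Append 3 zeros: 110101001001000. Divide by 1011 (XOR where the leading bit is 1):
  pos 0: 1101 XOR 1011 = 0110
  pos 1: 1100 XOR 1011 = 0111
  pos 2: 1111 XOR 1011 = 0100
  pos 3: 1000 XOR 1011 = 0011
  pos 5: 1101 XOR 1011 = 0110
  pos 6: 1100 XOR 1011 = 0111
  pos 7: 1110 XOR 1011 = 0101
  pos 8: 1011 XOR 1011 = 0000
Remainder (last 3 bits) = 000. This is the CRC / FCS.

000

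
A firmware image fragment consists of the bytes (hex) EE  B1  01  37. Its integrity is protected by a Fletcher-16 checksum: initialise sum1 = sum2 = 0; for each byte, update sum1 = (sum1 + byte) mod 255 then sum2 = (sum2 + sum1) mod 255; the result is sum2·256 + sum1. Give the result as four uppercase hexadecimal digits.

Running sums (mod 255):
  after byte 0 (EE): sum1=238, sum2=238
  after byte 1 (B1): sum1=160, sum2=143
  after byte 2 (01): sum1=161, sum2=49
  after byte 3 (37): sum1=216, sum2=10
Checksum = sum2·256 + sum1 = 10·256 + 216 = 2776 = 0x0AD8.

0AD8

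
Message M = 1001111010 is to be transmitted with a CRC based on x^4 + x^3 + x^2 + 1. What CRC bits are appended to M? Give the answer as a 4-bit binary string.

Append 4 zeros: 10011110100000. Divide by 11101 (XOR where the leading bit is 1):
  pos 0: 10011 XOR 11101 = 01110
  pos 1: 11101 XOR 11101 = 00000
  pos 6: 10100 XOR 11101 = 01001
  pos 7: 10010 XOR 11101 = 01111
  pos 8: 11110 XOR 11101 = 00011
Remainder (last 4 bits) = 0110. This is the CRC / FCS.

0110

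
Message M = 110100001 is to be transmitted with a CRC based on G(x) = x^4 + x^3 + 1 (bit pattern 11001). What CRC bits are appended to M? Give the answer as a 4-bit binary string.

0010

Append 4 zeros: 1101000010000. Divide by 11001 (XOR where the leading bit is 1):
  pos 0: 11010 XOR 11001 = 00011
  pos 3: 11000 XOR 11001 = 00001
  pos 7: 11000 XOR 11001 = 00001
Remainder (last 4 bits) = 0010. This is the CRC / FCS.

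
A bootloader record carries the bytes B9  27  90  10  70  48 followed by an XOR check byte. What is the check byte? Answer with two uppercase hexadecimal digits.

26

XOR the bytes together:
  start with 0xB9
  0xB9 ⊕ 0x27 = 0x9E
  0x9E ⊕ 0x90 = 0x0E
  0x0E ⊕ 0x10 = 0x1E
  0x1E ⊕ 0x70 = 0x6E
  0x6E ⊕ 0x48 = 0x26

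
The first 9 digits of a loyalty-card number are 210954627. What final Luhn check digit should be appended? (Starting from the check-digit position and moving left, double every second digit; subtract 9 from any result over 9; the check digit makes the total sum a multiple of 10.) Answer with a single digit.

1

Partial digits right→left: 7 2 6 4 5 9 0 1 2
Double every second digit counting from the check-digit position (so the 1st, 3rd, 5th, ... of the partial from the right).
  doubled (with −9 where >9): 5 3 1 0 4 → sum 13
  kept as-is: 2 4 9 1 → sum 16
Total = 13 + 16 = 29.
Check digit = (10 − (29 mod 10)) mod 10 = 1.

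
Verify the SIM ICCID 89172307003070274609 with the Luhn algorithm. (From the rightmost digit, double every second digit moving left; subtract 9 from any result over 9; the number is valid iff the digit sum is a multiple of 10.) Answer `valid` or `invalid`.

From the right, keep odd positions and double even positions (subtract 9 from any doubled value over 9):
  doubled (positions 2,4,...): 0 8 4 5 6 0 0 4 2 7 → sum 36
  kept (positions 1,3,...): 9 6 7 0 0 0 7 3 7 9 → sum 48
Total = 84.
84 mod 10 = 4, so the number is invalid.

invalid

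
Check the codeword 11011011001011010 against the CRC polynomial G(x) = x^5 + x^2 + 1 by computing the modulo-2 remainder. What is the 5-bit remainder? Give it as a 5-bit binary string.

Modulo-2 division of 11011011001011010 by 100101:
  pos 0: 110110 XOR 100101 = 010011
  pos 1: 100111 XOR 100101 = 000010
  pos 5: 101001 XOR 100101 = 001100
  pos 7: 110001 XOR 100101 = 010100
  pos 8: 101001 XOR 100101 = 001100
  pos 10: 110001 XOR 100101 = 010100
  pos 11: 101000 XOR 100101 = 001101
Remainder = 01101 (nonzero — an error is detected).

01101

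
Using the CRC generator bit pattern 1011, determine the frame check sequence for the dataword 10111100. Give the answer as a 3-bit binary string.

Append 3 zeros: 10111100000. Divide by 1011 (XOR where the leading bit is 1):
  pos 0: 1011 XOR 1011 = 0000
  pos 4: 1100 XOR 1011 = 0111
  pos 5: 1110 XOR 1011 = 0101
  pos 6: 1010 XOR 1011 = 0001
Remainder (last 3 bits) = 010. This is the CRC / FCS.

010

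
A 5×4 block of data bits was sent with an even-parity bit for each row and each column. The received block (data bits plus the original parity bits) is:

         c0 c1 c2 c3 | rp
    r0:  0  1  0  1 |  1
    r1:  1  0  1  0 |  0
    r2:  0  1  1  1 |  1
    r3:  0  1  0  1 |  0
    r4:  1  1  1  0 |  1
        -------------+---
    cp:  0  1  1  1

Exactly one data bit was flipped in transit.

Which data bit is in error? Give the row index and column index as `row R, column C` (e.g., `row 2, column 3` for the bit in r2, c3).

row 0, column 1

Recompute each row's even parity and compare to rp:
  r0: data parity 0, sent rp 1 → mismatch
  r1: data parity 0, sent rp 0 → ok
  r2: data parity 1, sent rp 1 → ok
  r3: data parity 0, sent rp 0 → ok
  r4: data parity 1, sent rp 1 → ok
Recompute each column's even parity and compare to cp:
  c0: data parity 0, sent cp 0 → ok
  c1: data parity 0, sent cp 1 → mismatch
  c2: data parity 1, sent cp 1 → ok
  c3: data parity 1, sent cp 1 → ok
Exactly one row (r0) and one column (c1) fail → the flipped bit is at their intersection.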